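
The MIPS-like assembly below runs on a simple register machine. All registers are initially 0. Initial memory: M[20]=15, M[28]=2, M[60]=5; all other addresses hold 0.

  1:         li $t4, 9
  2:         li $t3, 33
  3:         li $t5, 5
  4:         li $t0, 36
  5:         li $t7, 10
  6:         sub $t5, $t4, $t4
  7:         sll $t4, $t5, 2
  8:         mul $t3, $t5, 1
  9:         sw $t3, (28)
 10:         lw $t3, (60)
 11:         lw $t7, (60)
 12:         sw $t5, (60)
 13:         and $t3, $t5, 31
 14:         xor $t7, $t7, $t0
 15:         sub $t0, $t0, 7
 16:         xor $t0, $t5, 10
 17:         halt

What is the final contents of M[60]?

after li $t4, 9: $t4=9
after li $t3, 33: $t3=33
after li $t5, 5: $t5=5
after li $t0, 36: $t0=36
after li $t7, 10: $t7=10
after sub $t5, $t4, $t4: $t5=9-9=0
after sll $t4, $t5, 2: $t4=0<<2=0
after mul $t3, $t5, 1: $t3=0*1=0
sw $t3, (28) → M[28]=0
after lw $t3, (60): $t3=M[60]=5
after lw $t7, (60): $t7=M[60]=5
sw $t5, (60) → M[60]=0
after and $t3, $t5, 31: $t3=0&31=0
after xor $t7, $t7, $t0: $t7=5^36=33
after sub $t0, $t0, 7: $t0=36-7=29
after xor $t0, $t5, 10: $t0=0^10=10
halt.

0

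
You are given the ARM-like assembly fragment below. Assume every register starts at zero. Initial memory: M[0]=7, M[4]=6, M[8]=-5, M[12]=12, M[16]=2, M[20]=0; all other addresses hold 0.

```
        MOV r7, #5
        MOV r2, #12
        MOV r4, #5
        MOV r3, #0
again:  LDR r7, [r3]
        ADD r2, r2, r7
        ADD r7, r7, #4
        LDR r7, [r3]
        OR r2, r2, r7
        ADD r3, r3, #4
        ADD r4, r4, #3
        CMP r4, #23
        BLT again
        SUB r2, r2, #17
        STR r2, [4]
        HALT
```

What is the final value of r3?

24

r7=5
r2=12
r4=5
r3=0
r7=M[0]=7
r2=12+7=19
r7=7+4=11
r7=M[0]=7
r2=19|7=23
r3=0+4=4
r4=5+3=8
CMP r4, #23  (cmp 8,23)
BLT again: taken
r7=M[4]=6
r2=23+6=29
r7=6+4=10
r7=M[4]=6
r2=29|6=31
r3=4+4=8
r4=8+3=11
CMP r4, #23  (cmp 11,23)
BLT again: taken
r7=M[8]=-5
r2=31+(-5)=26
r7=(-5)+4=-1
r7=M[8]=-5
r2=26|(-5)=-5
r3=8+4=12
r4=11+3=14
CMP r4, #23  (cmp 14,23)
BLT again: taken
r7=M[12]=12
r2=(-5)+12=7
r7=12+4=16
r7=M[12]=12
r2=7|12=15
r3=12+4=16
r4=14+3=17
CMP r4, #23  (cmp 17,23)
BLT again: taken
r7=M[16]=2
r2=15+2=17
r7=2+4=6
r7=M[16]=2
r2=17|2=19
r3=16+4=20
r4=17+3=20
CMP r4, #23  (cmp 20,23)
BLT again: taken
r7=M[20]=0
r2=19+0=19
r7=0+4=4
r7=M[20]=0
r2=19|0=19
r3=20+4=24
r4=20+3=23
CMP r4, #23  (cmp 23,23)
BLT again: not taken
r2=19-17=2
STR r2, [4] → M[4]=2
halt.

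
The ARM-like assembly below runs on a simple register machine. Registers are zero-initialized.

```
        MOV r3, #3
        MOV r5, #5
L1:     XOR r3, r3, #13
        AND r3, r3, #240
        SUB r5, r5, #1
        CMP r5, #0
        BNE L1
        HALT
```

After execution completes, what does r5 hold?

0

r3=3
r5=5
r3=3^13=14
r3=14&240=0
r5=5-1=4
CMP r5, #0  (cmp 4,0)
BNE L1: taken
r3=0^13=13
r3=13&240=0
r5=4-1=3
CMP r5, #0  (cmp 3,0)
BNE L1: taken
r3=0^13=13
r3=13&240=0
r5=3-1=2
CMP r5, #0  (cmp 2,0)
BNE L1: taken
r3=0^13=13
r3=13&240=0
r5=2-1=1
CMP r5, #0  (cmp 1,0)
BNE L1: taken
r3=0^13=13
r3=13&240=0
r5=1-1=0
CMP r5, #0  (cmp 0,0)
BNE L1: not taken
halt.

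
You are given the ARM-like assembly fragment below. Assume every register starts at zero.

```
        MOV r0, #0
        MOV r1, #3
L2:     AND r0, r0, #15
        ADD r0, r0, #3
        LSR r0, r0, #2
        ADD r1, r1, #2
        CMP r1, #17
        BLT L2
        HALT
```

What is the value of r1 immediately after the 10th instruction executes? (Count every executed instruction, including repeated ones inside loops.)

5

MOV r0, #0 → r0=0
MOV r1, #3 → r1=3
AND r0, r0, #15 → r0=0&15=0
ADD r0, r0, #3 → r0=0+3=3
LSR r0, r0, #2 → r0=3>>2=0
ADD r1, r1, #2 → r1=3+2=5
CMP r1, #17  (cmp 5,17)
BLT L2: taken
AND r0, r0, #15 → r0=0&15=0
ADD r0, r0, #3 → r0=0+3=3
After step 10: r1 = 5.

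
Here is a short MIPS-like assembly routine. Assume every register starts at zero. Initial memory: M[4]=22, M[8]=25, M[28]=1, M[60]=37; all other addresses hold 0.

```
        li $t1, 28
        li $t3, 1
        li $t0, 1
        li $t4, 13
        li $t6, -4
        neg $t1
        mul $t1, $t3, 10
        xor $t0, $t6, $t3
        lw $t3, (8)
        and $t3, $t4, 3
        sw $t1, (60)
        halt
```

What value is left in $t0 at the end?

$t1=28
$t3=1
$t0=1
$t4=13
$t6=-4
$t1=-(28)=-28
$t1=1*10=10
$t0=(-4)^1=-3
$t3=M[8]=25
$t3=13&3=1
sw $t1, (60) → M[60]=10
halt.

-3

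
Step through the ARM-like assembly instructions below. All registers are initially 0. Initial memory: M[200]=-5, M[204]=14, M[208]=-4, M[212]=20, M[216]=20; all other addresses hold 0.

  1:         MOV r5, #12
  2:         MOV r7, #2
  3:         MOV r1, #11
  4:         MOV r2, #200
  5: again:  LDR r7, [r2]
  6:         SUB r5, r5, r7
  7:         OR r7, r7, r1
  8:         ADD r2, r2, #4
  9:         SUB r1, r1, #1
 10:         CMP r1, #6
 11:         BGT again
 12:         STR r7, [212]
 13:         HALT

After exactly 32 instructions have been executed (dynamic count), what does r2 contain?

MOV r5, #12 → r5=12
MOV r7, #2 → r7=2
MOV r1, #11 → r1=11
MOV r2, #200 → r2=200
LDR r7, [r2] → r7=M[200]=-5
SUB r5, r5, r7 → r5=12-(-5)=17
OR r7, r7, r1 → r7=(-5)|11=-5
ADD r2, r2, #4 → r2=200+4=204
SUB r1, r1, #1 → r1=11-1=10
CMP r1, #6  (cmp 10,6)
BGT again: taken
LDR r7, [r2] → r7=M[204]=14
SUB r5, r5, r7 → r5=17-14=3
OR r7, r7, r1 → r7=14|10=14
ADD r2, r2, #4 → r2=204+4=208
SUB r1, r1, #1 → r1=10-1=9
CMP r1, #6  (cmp 9,6)
BGT again: taken
LDR r7, [r2] → r7=M[208]=-4
SUB r5, r5, r7 → r5=3-(-4)=7
OR r7, r7, r1 → r7=(-4)|9=-3
ADD r2, r2, #4 → r2=208+4=212
SUB r1, r1, #1 → r1=9-1=8
CMP r1, #6  (cmp 8,6)
BGT again: taken
LDR r7, [r2] → r7=M[212]=20
SUB r5, r5, r7 → r5=7-20=-13
OR r7, r7, r1 → r7=20|8=28
ADD r2, r2, #4 → r2=212+4=216
SUB r1, r1, #1 → r1=8-1=7
CMP r1, #6  (cmp 7,6)
BGT again: taken
After step 32: r2 = 216.

216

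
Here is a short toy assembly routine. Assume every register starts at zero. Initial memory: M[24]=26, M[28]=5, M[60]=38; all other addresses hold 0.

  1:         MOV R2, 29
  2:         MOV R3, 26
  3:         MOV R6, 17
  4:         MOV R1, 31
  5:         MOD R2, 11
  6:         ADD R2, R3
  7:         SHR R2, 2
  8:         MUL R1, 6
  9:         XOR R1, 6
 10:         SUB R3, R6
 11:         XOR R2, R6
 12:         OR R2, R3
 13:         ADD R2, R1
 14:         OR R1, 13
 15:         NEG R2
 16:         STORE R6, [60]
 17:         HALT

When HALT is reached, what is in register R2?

MOV R2, 29 → R2=29
MOV R3, 26 → R3=26
MOV R6, 17 → R6=17
MOV R1, 31 → R1=31
MOD R2, 11 → R2=29%11=7
ADD R2, R3 → R2=7+26=33
SHR R2, 2 → R2=33>>2=8
MUL R1, 6 → R1=31*6=186
XOR R1, 6 → R1=186^6=188
SUB R3, R6 → R3=26-17=9
XOR R2, R6 → R2=8^17=25
OR R2, R3 → R2=25|9=25
ADD R2, R1 → R2=25+188=213
OR R1, 13 → R1=188|13=189
NEG R2 → R2=-(213)=-213
STORE R6, [60] → M[60]=17
halt.

-213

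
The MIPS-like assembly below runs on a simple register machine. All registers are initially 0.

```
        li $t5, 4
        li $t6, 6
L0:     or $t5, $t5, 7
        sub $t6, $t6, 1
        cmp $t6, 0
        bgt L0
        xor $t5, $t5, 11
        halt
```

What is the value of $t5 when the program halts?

12

after li $t5, 4: $t5=4
after li $t6, 6: $t6=6
after or $t5, $t5, 7: $t5=4|7=7
after sub $t6, $t6, 1: $t6=6-1=5
cmp $t6, 0  (cmp 5,0)
bgt L0: taken
after or $t5, $t5, 7: $t5=7|7=7
after sub $t6, $t6, 1: $t6=5-1=4
cmp $t6, 0  (cmp 4,0)
bgt L0: taken
after or $t5, $t5, 7: $t5=7|7=7
after sub $t6, $t6, 1: $t6=4-1=3
cmp $t6, 0  (cmp 3,0)
bgt L0: taken
after or $t5, $t5, 7: $t5=7|7=7
after sub $t6, $t6, 1: $t6=3-1=2
cmp $t6, 0  (cmp 2,0)
bgt L0: taken
after or $t5, $t5, 7: $t5=7|7=7
after sub $t6, $t6, 1: $t6=2-1=1
cmp $t6, 0  (cmp 1,0)
bgt L0: taken
after or $t5, $t5, 7: $t5=7|7=7
after sub $t6, $t6, 1: $t6=1-1=0
cmp $t6, 0  (cmp 0,0)
bgt L0: not taken
after xor $t5, $t5, 11: $t5=7^11=12
halt.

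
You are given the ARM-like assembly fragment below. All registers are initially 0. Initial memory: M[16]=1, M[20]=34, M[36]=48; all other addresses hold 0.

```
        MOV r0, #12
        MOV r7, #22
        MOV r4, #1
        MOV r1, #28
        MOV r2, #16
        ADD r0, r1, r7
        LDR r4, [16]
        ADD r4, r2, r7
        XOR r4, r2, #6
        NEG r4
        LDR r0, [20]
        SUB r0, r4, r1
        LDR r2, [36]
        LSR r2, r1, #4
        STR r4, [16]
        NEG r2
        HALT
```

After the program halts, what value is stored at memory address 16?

after MOV r0, #12: r0=12
after MOV r7, #22: r7=22
after MOV r4, #1: r4=1
after MOV r1, #28: r1=28
after MOV r2, #16: r2=16
after ADD r0, r1, r7: r0=28+22=50
after LDR r4, [16]: r4=M[16]=1
after ADD r4, r2, r7: r4=16+22=38
after XOR r4, r2, #6: r4=16^6=22
after NEG r4: r4=-(22)=-22
after LDR r0, [20]: r0=M[20]=34
after SUB r0, r4, r1: r0=(-22)-28=-50
after LDR r2, [36]: r2=M[36]=48
after LSR r2, r1, #4: r2=28>>4=1
STR r4, [16] → M[16]=-22
after NEG r2: r2=-(1)=-1
halt.

-22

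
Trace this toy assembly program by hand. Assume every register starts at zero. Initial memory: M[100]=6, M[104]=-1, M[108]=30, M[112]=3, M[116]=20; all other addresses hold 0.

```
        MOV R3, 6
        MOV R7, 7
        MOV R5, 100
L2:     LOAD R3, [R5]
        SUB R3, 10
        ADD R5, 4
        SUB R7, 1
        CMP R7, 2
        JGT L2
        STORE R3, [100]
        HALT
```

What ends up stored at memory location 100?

R3=6
R7=7
R5=100
R3=M[100]=6
R3=6-10=-4
R5=100+4=104
R7=7-1=6
CMP R7, 2  (cmp 6,2)
JGT L2: taken
R3=M[104]=-1
R3=(-1)-10=-11
R5=104+4=108
R7=6-1=5
CMP R7, 2  (cmp 5,2)
JGT L2: taken
R3=M[108]=30
R3=30-10=20
R5=108+4=112
R7=5-1=4
CMP R7, 2  (cmp 4,2)
JGT L2: taken
R3=M[112]=3
R3=3-10=-7
R5=112+4=116
R7=4-1=3
CMP R7, 2  (cmp 3,2)
JGT L2: taken
R3=M[116]=20
R3=20-10=10
R5=116+4=120
R7=3-1=2
CMP R7, 2  (cmp 2,2)
JGT L2: not taken
STORE R3, [100] → M[100]=10
halt.

10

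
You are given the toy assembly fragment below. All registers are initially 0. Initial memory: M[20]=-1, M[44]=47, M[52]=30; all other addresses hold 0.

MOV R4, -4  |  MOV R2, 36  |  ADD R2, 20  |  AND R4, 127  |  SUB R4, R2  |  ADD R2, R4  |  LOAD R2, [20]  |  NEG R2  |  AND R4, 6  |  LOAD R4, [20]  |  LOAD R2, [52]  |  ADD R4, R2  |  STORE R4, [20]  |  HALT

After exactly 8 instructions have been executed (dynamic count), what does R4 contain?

after MOV R4, -4: R4=-4
after MOV R2, 36: R2=36
after ADD R2, 20: R2=36+20=56
after AND R4, 127: R4=(-4)&127=124
after SUB R4, R2: R4=124-56=68
after ADD R2, R4: R2=56+68=124
after LOAD R2, [20]: R2=M[20]=-1
after NEG R2: R2=-(-1)=1
After step 8: R4 = 68.

68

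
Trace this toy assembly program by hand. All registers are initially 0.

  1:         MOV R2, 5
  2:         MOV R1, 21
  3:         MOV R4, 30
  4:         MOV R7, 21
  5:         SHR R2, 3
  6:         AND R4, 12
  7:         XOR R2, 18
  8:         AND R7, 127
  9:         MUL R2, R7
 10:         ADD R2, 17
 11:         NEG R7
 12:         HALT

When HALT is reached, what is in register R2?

395

R2=5
R1=21
R4=30
R7=21
R2=5>>3=0
R4=30&12=12
R2=0^18=18
R7=21&127=21
R2=18*21=378
R2=378+17=395
R7=-(21)=-21
halt.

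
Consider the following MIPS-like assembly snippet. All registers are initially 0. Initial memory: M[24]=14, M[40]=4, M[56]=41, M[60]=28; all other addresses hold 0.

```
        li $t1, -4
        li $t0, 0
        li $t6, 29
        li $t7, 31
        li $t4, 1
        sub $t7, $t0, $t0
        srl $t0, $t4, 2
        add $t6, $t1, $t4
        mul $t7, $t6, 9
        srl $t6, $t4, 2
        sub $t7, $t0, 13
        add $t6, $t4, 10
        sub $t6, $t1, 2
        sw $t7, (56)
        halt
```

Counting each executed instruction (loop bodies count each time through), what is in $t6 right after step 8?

-3

$t1=-4
$t0=0
$t6=29
$t7=31
$t4=1
$t7=0-0=0
$t0=1>>2=0
$t6=(-4)+1=-3
After step 8: $t6 = -3.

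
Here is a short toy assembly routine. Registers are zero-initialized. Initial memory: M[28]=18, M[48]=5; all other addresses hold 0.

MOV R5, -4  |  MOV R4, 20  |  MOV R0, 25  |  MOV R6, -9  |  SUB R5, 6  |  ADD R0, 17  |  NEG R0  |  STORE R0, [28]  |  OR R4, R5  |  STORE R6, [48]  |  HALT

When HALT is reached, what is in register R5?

after MOV R5, -4: R5=-4
after MOV R4, 20: R4=20
after MOV R0, 25: R0=25
after MOV R6, -9: R6=-9
after SUB R5, 6: R5=(-4)-6=-10
after ADD R0, 17: R0=25+17=42
after NEG R0: R0=-(42)=-42
STORE R0, [28] → M[28]=-42
after OR R4, R5: R4=20|(-10)=-10
STORE R6, [48] → M[48]=-9
halt.

-10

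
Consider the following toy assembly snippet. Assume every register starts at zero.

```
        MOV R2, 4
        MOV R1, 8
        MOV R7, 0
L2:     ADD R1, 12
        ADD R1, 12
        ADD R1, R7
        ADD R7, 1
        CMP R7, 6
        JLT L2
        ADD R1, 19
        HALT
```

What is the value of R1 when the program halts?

R2=4
R1=8
R7=0
R1=8+12=20
R1=20+12=32
R1=32+0=32
R7=0+1=1
CMP R7, 6  (cmp 1,6)
JLT L2: taken
R1=32+12=44
R1=44+12=56
R1=56+1=57
R7=1+1=2
CMP R7, 6  (cmp 2,6)
JLT L2: taken
R1=57+12=69
R1=69+12=81
R1=81+2=83
R7=2+1=3
CMP R7, 6  (cmp 3,6)
JLT L2: taken
R1=83+12=95
R1=95+12=107
R1=107+3=110
R7=3+1=4
CMP R7, 6  (cmp 4,6)
JLT L2: taken
R1=110+12=122
R1=122+12=134
R1=134+4=138
R7=4+1=5
CMP R7, 6  (cmp 5,6)
JLT L2: taken
R1=138+12=150
R1=150+12=162
R1=162+5=167
R7=5+1=6
CMP R7, 6  (cmp 6,6)
JLT L2: not taken
R1=167+19=186
halt.

186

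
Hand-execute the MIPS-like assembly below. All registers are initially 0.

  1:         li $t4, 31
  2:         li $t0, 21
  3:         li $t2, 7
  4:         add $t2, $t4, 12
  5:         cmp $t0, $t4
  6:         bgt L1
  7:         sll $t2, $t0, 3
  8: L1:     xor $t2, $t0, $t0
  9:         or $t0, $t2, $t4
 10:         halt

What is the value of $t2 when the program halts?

0

after li $t4, 31: $t4=31
after li $t0, 21: $t0=21
after li $t2, 7: $t2=7
after add $t2, $t4, 12: $t2=31+12=43
cmp $t0, $t4  (cmp 21,31)
bgt L1: not taken
after sll $t2, $t0, 3: $t2=21<<3=168
after xor $t2, $t0, $t0: $t2=21^21=0
after or $t0, $t2, $t4: $t0=0|31=31
halt.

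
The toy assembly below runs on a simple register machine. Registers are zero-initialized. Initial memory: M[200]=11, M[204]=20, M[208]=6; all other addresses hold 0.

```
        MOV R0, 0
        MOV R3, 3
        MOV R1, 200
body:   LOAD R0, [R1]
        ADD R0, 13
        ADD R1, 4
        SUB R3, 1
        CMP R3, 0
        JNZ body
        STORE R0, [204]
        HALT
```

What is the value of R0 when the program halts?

MOV R0, 0 → R0=0
MOV R3, 3 → R3=3
MOV R1, 200 → R1=200
LOAD R0, [R1] → R0=M[200]=11
ADD R0, 13 → R0=11+13=24
ADD R1, 4 → R1=200+4=204
SUB R3, 1 → R3=3-1=2
CMP R3, 0  (cmp 2,0)
JNZ body: taken
LOAD R0, [R1] → R0=M[204]=20
ADD R0, 13 → R0=20+13=33
ADD R1, 4 → R1=204+4=208
SUB R3, 1 → R3=2-1=1
CMP R3, 0  (cmp 1,0)
JNZ body: taken
LOAD R0, [R1] → R0=M[208]=6
ADD R0, 13 → R0=6+13=19
ADD R1, 4 → R1=208+4=212
SUB R3, 1 → R3=1-1=0
CMP R3, 0  (cmp 0,0)
JNZ body: not taken
STORE R0, [204] → M[204]=19
halt.

19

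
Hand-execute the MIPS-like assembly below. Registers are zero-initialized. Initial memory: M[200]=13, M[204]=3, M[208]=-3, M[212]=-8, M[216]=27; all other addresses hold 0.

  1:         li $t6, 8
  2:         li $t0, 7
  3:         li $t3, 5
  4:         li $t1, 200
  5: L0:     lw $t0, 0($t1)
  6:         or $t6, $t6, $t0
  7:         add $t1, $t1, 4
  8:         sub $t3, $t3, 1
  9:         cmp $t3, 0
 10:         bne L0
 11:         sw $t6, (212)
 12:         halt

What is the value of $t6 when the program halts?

after li $t6, 8: $t6=8
after li $t0, 7: $t0=7
after li $t3, 5: $t3=5
after li $t1, 200: $t1=200
after lw $t0, 0($t1): $t0=M[200]=13
after or $t6, $t6, $t0: $t6=8|13=13
after add $t1, $t1, 4: $t1=200+4=204
after sub $t3, $t3, 1: $t3=5-1=4
cmp $t3, 0  (cmp 4,0)
bne L0: taken
after lw $t0, 0($t1): $t0=M[204]=3
after or $t6, $t6, $t0: $t6=13|3=15
after add $t1, $t1, 4: $t1=204+4=208
after sub $t3, $t3, 1: $t3=4-1=3
cmp $t3, 0  (cmp 3,0)
bne L0: taken
after lw $t0, 0($t1): $t0=M[208]=-3
after or $t6, $t6, $t0: $t6=15|(-3)=-1
after add $t1, $t1, 4: $t1=208+4=212
after sub $t3, $t3, 1: $t3=3-1=2
cmp $t3, 0  (cmp 2,0)
bne L0: taken
after lw $t0, 0($t1): $t0=M[212]=-8
after or $t6, $t6, $t0: $t6=(-1)|(-8)=-1
after add $t1, $t1, 4: $t1=212+4=216
after sub $t3, $t3, 1: $t3=2-1=1
cmp $t3, 0  (cmp 1,0)
bne L0: taken
after lw $t0, 0($t1): $t0=M[216]=27
after or $t6, $t6, $t0: $t6=(-1)|27=-1
after add $t1, $t1, 4: $t1=216+4=220
after sub $t3, $t3, 1: $t3=1-1=0
cmp $t3, 0  (cmp 0,0)
bne L0: not taken
sw $t6, (212) → M[212]=-1
halt.

-1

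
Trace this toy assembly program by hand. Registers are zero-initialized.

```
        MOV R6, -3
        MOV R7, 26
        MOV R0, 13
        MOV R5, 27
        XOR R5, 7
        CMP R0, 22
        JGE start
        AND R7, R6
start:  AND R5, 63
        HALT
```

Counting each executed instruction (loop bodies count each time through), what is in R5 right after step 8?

MOV R6, -3 → R6=-3
MOV R7, 26 → R7=26
MOV R0, 13 → R0=13
MOV R5, 27 → R5=27
XOR R5, 7 → R5=27^7=28
CMP R0, 22  (cmp 13,22)
JGE start: not taken
AND R7, R6 → R7=26&(-3)=24
After step 8: R5 = 28.

28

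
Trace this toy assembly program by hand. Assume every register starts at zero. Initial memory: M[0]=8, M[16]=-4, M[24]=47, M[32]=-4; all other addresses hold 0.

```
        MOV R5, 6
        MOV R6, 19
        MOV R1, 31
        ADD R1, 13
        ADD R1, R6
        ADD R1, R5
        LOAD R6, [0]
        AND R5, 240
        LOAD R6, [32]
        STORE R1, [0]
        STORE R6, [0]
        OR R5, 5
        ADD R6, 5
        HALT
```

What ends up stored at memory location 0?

R5=6
R6=19
R1=31
R1=31+13=44
R1=44+19=63
R1=63+6=69
R6=M[0]=8
R5=6&240=0
R6=M[32]=-4
STORE R1, [0] → M[0]=69
STORE R6, [0] → M[0]=-4
R5=0|5=5
R6=(-4)+5=1
halt.

-4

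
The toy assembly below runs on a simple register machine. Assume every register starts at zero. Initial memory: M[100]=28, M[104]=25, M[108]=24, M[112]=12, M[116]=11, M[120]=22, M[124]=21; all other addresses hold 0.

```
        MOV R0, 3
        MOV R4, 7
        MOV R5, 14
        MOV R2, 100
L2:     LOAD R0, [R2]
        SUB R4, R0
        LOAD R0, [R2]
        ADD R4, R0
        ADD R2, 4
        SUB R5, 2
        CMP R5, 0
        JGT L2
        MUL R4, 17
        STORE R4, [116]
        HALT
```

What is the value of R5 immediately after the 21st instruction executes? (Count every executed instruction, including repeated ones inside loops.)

after MOV R0, 3: R0=3
after MOV R4, 7: R4=7
after MOV R5, 14: R5=14
after MOV R2, 100: R2=100
after LOAD R0, [R2]: R0=M[100]=28
after SUB R4, R0: R4=7-28=-21
after LOAD R0, [R2]: R0=M[100]=28
after ADD R4, R0: R4=(-21)+28=7
after ADD R2, 4: R2=100+4=104
after SUB R5, 2: R5=14-2=12
CMP R5, 0  (cmp 12,0)
JGT L2: taken
after LOAD R0, [R2]: R0=M[104]=25
after SUB R4, R0: R4=7-25=-18
after LOAD R0, [R2]: R0=M[104]=25
after ADD R4, R0: R4=(-18)+25=7
after ADD R2, 4: R2=104+4=108
after SUB R5, 2: R5=12-2=10
CMP R5, 0  (cmp 10,0)
JGT L2: taken
after LOAD R0, [R2]: R0=M[108]=24
After step 21: R5 = 10.

10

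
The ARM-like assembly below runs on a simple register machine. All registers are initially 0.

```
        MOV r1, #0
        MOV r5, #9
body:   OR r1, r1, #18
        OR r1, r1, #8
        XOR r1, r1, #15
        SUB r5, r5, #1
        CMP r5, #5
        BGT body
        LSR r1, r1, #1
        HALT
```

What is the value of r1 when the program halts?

8

MOV r1, #0 → r1=0
MOV r5, #9 → r5=9
OR r1, r1, #18 → r1=0|18=18
OR r1, r1, #8 → r1=18|8=26
XOR r1, r1, #15 → r1=26^15=21
SUB r5, r5, #1 → r5=9-1=8
CMP r5, #5  (cmp 8,5)
BGT body: taken
OR r1, r1, #18 → r1=21|18=23
OR r1, r1, #8 → r1=23|8=31
XOR r1, r1, #15 → r1=31^15=16
SUB r5, r5, #1 → r5=8-1=7
CMP r5, #5  (cmp 7,5)
BGT body: taken
OR r1, r1, #18 → r1=16|18=18
OR r1, r1, #8 → r1=18|8=26
XOR r1, r1, #15 → r1=26^15=21
SUB r5, r5, #1 → r5=7-1=6
CMP r5, #5  (cmp 6,5)
BGT body: taken
OR r1, r1, #18 → r1=21|18=23
OR r1, r1, #8 → r1=23|8=31
XOR r1, r1, #15 → r1=31^15=16
SUB r5, r5, #1 → r5=6-1=5
CMP r5, #5  (cmp 5,5)
BGT body: not taken
LSR r1, r1, #1 → r1=16>>1=8
halt.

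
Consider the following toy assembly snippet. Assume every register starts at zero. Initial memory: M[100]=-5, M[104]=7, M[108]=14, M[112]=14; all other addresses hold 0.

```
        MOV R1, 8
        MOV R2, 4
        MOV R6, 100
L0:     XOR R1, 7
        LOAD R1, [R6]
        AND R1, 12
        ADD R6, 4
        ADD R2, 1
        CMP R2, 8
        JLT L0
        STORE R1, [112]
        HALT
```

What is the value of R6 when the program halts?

116

after MOV R1, 8: R1=8
after MOV R2, 4: R2=4
after MOV R6, 100: R6=100
after XOR R1, 7: R1=8^7=15
after LOAD R1, [R6]: R1=M[100]=-5
after AND R1, 12: R1=(-5)&12=8
after ADD R6, 4: R6=100+4=104
after ADD R2, 1: R2=4+1=5
CMP R2, 8  (cmp 5,8)
JLT L0: taken
after XOR R1, 7: R1=8^7=15
after LOAD R1, [R6]: R1=M[104]=7
after AND R1, 12: R1=7&12=4
after ADD R6, 4: R6=104+4=108
after ADD R2, 1: R2=5+1=6
CMP R2, 8  (cmp 6,8)
JLT L0: taken
after XOR R1, 7: R1=4^7=3
after LOAD R1, [R6]: R1=M[108]=14
after AND R1, 12: R1=14&12=12
after ADD R6, 4: R6=108+4=112
after ADD R2, 1: R2=6+1=7
CMP R2, 8  (cmp 7,8)
JLT L0: taken
after XOR R1, 7: R1=12^7=11
after LOAD R1, [R6]: R1=M[112]=14
after AND R1, 12: R1=14&12=12
after ADD R6, 4: R6=112+4=116
after ADD R2, 1: R2=7+1=8
CMP R2, 8  (cmp 8,8)
JLT L0: not taken
STORE R1, [112] → M[112]=12
halt.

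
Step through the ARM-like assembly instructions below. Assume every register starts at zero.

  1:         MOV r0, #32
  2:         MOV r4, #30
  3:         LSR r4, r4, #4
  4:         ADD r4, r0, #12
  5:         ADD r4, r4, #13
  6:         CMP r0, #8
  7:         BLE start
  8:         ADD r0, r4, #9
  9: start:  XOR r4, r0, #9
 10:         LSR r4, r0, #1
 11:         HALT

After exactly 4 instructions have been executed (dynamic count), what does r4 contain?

44

after MOV r0, #32: r0=32
after MOV r4, #30: r4=30
after LSR r4, r4, #4: r4=30>>4=1
after ADD r4, r0, #12: r4=32+12=44
After step 4: r4 = 44.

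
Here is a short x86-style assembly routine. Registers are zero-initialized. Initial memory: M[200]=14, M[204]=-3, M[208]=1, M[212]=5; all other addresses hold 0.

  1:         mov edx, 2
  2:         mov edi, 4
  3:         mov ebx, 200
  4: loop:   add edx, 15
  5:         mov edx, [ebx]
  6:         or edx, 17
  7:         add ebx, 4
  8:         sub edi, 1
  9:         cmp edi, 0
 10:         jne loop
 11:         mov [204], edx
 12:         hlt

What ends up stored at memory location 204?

21

mov edx, 2 → edx=2
mov edi, 4 → edi=4
mov ebx, 200 → ebx=200
add edx, 15 → edx=2+15=17
mov edx, [ebx] → edx=M[200]=14
or edx, 17 → edx=14|17=31
add ebx, 4 → ebx=200+4=204
sub edi, 1 → edi=4-1=3
cmp edi, 0  (cmp 3,0)
jne loop: taken
add edx, 15 → edx=31+15=46
mov edx, [ebx] → edx=M[204]=-3
or edx, 17 → edx=(-3)|17=-3
add ebx, 4 → ebx=204+4=208
sub edi, 1 → edi=3-1=2
cmp edi, 0  (cmp 2,0)
jne loop: taken
add edx, 15 → edx=(-3)+15=12
mov edx, [ebx] → edx=M[208]=1
or edx, 17 → edx=1|17=17
add ebx, 4 → ebx=208+4=212
sub edi, 1 → edi=2-1=1
cmp edi, 0  (cmp 1,0)
jne loop: taken
add edx, 15 → edx=17+15=32
mov edx, [ebx] → edx=M[212]=5
or edx, 17 → edx=5|17=21
add ebx, 4 → ebx=212+4=216
sub edi, 1 → edi=1-1=0
cmp edi, 0  (cmp 0,0)
jne loop: not taken
mov [204], edx → M[204]=21
halt.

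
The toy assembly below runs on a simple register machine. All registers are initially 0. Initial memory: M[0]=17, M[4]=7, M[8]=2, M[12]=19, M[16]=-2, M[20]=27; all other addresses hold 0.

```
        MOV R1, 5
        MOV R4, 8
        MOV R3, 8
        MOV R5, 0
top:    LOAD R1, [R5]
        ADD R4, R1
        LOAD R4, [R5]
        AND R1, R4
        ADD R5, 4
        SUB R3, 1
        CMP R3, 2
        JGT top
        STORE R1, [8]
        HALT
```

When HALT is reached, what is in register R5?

24

MOV R1, 5 → R1=5
MOV R4, 8 → R4=8
MOV R3, 8 → R3=8
MOV R5, 0 → R5=0
LOAD R1, [R5] → R1=M[0]=17
ADD R4, R1 → R4=8+17=25
LOAD R4, [R5] → R4=M[0]=17
AND R1, R4 → R1=17&17=17
ADD R5, 4 → R5=0+4=4
SUB R3, 1 → R3=8-1=7
CMP R3, 2  (cmp 7,2)
JGT top: taken
LOAD R1, [R5] → R1=M[4]=7
ADD R4, R1 → R4=17+7=24
LOAD R4, [R5] → R4=M[4]=7
AND R1, R4 → R1=7&7=7
ADD R5, 4 → R5=4+4=8
SUB R3, 1 → R3=7-1=6
CMP R3, 2  (cmp 6,2)
JGT top: taken
LOAD R1, [R5] → R1=M[8]=2
ADD R4, R1 → R4=7+2=9
LOAD R4, [R5] → R4=M[8]=2
AND R1, R4 → R1=2&2=2
ADD R5, 4 → R5=8+4=12
SUB R3, 1 → R3=6-1=5
CMP R3, 2  (cmp 5,2)
JGT top: taken
LOAD R1, [R5] → R1=M[12]=19
ADD R4, R1 → R4=2+19=21
LOAD R4, [R5] → R4=M[12]=19
AND R1, R4 → R1=19&19=19
ADD R5, 4 → R5=12+4=16
SUB R3, 1 → R3=5-1=4
CMP R3, 2  (cmp 4,2)
JGT top: taken
LOAD R1, [R5] → R1=M[16]=-2
ADD R4, R1 → R4=19+(-2)=17
LOAD R4, [R5] → R4=M[16]=-2
AND R1, R4 → R1=(-2)&(-2)=-2
ADD R5, 4 → R5=16+4=20
SUB R3, 1 → R3=4-1=3
CMP R3, 2  (cmp 3,2)
JGT top: taken
LOAD R1, [R5] → R1=M[20]=27
ADD R4, R1 → R4=(-2)+27=25
LOAD R4, [R5] → R4=M[20]=27
AND R1, R4 → R1=27&27=27
ADD R5, 4 → R5=20+4=24
SUB R3, 1 → R3=3-1=2
CMP R3, 2  (cmp 2,2)
JGT top: not taken
STORE R1, [8] → M[8]=27
halt.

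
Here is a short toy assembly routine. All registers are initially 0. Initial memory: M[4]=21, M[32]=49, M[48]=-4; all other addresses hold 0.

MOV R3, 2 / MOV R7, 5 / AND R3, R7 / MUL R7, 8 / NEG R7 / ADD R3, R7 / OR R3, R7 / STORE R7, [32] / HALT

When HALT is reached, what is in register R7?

MOV R3, 2 → R3=2
MOV R7, 5 → R7=5
AND R3, R7 → R3=2&5=0
MUL R7, 8 → R7=5*8=40
NEG R7 → R7=-(40)=-40
ADD R3, R7 → R3=0+(-40)=-40
OR R3, R7 → R3=(-40)|(-40)=-40
STORE R7, [32] → M[32]=-40
halt.

-40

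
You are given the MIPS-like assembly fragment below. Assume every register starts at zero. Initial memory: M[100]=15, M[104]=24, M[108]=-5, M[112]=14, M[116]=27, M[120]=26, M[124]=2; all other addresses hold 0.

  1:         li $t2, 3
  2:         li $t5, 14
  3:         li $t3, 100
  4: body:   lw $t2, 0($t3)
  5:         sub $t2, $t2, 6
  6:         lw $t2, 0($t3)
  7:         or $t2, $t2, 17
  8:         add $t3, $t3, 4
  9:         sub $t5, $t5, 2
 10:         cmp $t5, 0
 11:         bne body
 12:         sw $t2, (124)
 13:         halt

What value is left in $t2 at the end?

$t2=3
$t5=14
$t3=100
$t2=M[100]=15
$t2=15-6=9
$t2=M[100]=15
$t2=15|17=31
$t3=100+4=104
$t5=14-2=12
cmp $t5, 0  (cmp 12,0)
bne body: taken
$t2=M[104]=24
$t2=24-6=18
$t2=M[104]=24
$t2=24|17=25
$t3=104+4=108
$t5=12-2=10
cmp $t5, 0  (cmp 10,0)
bne body: taken
$t2=M[108]=-5
$t2=(-5)-6=-11
$t2=M[108]=-5
$t2=(-5)|17=-5
$t3=108+4=112
$t5=10-2=8
cmp $t5, 0  (cmp 8,0)
bne body: taken
$t2=M[112]=14
$t2=14-6=8
$t2=M[112]=14
$t2=14|17=31
$t3=112+4=116
$t5=8-2=6
cmp $t5, 0  (cmp 6,0)
bne body: taken
$t2=M[116]=27
$t2=27-6=21
$t2=M[116]=27
$t2=27|17=27
$t3=116+4=120
$t5=6-2=4
cmp $t5, 0  (cmp 4,0)
bne body: taken
$t2=M[120]=26
$t2=26-6=20
$t2=M[120]=26
$t2=26|17=27
$t3=120+4=124
$t5=4-2=2
cmp $t5, 0  (cmp 2,0)
bne body: taken
$t2=M[124]=2
$t2=2-6=-4
$t2=M[124]=2
$t2=2|17=19
$t3=124+4=128
$t5=2-2=0
cmp $t5, 0  (cmp 0,0)
bne body: not taken
sw $t2, (124) → M[124]=19
halt.

19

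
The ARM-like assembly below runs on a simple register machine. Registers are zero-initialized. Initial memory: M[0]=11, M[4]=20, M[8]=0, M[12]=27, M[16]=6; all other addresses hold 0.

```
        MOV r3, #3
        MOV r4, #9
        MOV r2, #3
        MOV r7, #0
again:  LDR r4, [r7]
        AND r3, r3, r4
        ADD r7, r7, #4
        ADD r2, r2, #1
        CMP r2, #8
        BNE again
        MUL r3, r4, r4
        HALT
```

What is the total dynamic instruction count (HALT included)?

r3=3
r4=9
r2=3
r7=0
r4=M[0]=11
r3=3&11=3
r7=0+4=4
r2=3+1=4
CMP r2, #8  (cmp 4,8)
BNE again: taken
r4=M[4]=20
r3=3&20=0
r7=4+4=8
r2=4+1=5
CMP r2, #8  (cmp 5,8)
BNE again: taken
r4=M[8]=0
r3=0&0=0
r7=8+4=12
r2=5+1=6
CMP r2, #8  (cmp 6,8)
BNE again: taken
r4=M[12]=27
r3=0&27=0
r7=12+4=16
r2=6+1=7
CMP r2, #8  (cmp 7,8)
BNE again: taken
r4=M[16]=6
r3=0&6=0
r7=16+4=20
r2=7+1=8
CMP r2, #8  (cmp 8,8)
BNE again: not taken
r3=6*6=36
halt.
Total executed instructions: 36.

36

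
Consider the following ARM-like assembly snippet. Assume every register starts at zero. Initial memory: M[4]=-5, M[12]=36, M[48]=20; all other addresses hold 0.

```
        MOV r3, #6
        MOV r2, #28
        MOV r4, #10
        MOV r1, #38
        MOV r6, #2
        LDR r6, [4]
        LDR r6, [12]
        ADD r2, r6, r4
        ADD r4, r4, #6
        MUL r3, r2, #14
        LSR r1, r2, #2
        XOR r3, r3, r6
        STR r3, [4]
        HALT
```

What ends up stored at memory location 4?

672

MOV r3, #6 → r3=6
MOV r2, #28 → r2=28
MOV r4, #10 → r4=10
MOV r1, #38 → r1=38
MOV r6, #2 → r6=2
LDR r6, [4] → r6=M[4]=-5
LDR r6, [12] → r6=M[12]=36
ADD r2, r6, r4 → r2=36+10=46
ADD r4, r4, #6 → r4=10+6=16
MUL r3, r2, #14 → r3=46*14=644
LSR r1, r2, #2 → r1=46>>2=11
XOR r3, r3, r6 → r3=644^36=672
STR r3, [4] → M[4]=672
halt.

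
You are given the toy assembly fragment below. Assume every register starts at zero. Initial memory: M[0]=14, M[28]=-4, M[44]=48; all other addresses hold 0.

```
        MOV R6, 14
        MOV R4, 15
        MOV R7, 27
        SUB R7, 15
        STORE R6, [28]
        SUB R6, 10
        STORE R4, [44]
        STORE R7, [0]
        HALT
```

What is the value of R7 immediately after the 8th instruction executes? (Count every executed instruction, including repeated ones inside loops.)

after MOV R6, 14: R6=14
after MOV R4, 15: R4=15
after MOV R7, 27: R7=27
after SUB R7, 15: R7=27-15=12
STORE R6, [28] → M[28]=14
after SUB R6, 10: R6=14-10=4
STORE R4, [44] → M[44]=15
STORE R7, [0] → M[0]=12
After step 8: R7 = 12.

12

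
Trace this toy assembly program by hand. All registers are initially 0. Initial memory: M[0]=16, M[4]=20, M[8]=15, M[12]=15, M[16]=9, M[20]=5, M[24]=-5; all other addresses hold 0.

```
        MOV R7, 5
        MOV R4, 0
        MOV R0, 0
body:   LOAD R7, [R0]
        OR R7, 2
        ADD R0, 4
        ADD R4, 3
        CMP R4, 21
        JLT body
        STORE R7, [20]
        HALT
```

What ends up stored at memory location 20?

MOV R7, 5 → R7=5
MOV R4, 0 → R4=0
MOV R0, 0 → R0=0
LOAD R7, [R0] → R7=M[0]=16
OR R7, 2 → R7=16|2=18
ADD R0, 4 → R0=0+4=4
ADD R4, 3 → R4=0+3=3
CMP R4, 21  (cmp 3,21)
JLT body: taken
LOAD R7, [R0] → R7=M[4]=20
OR R7, 2 → R7=20|2=22
ADD R0, 4 → R0=4+4=8
ADD R4, 3 → R4=3+3=6
CMP R4, 21  (cmp 6,21)
JLT body: taken
LOAD R7, [R0] → R7=M[8]=15
OR R7, 2 → R7=15|2=15
ADD R0, 4 → R0=8+4=12
ADD R4, 3 → R4=6+3=9
CMP R4, 21  (cmp 9,21)
JLT body: taken
LOAD R7, [R0] → R7=M[12]=15
OR R7, 2 → R7=15|2=15
ADD R0, 4 → R0=12+4=16
ADD R4, 3 → R4=9+3=12
CMP R4, 21  (cmp 12,21)
JLT body: taken
LOAD R7, [R0] → R7=M[16]=9
OR R7, 2 → R7=9|2=11
ADD R0, 4 → R0=16+4=20
ADD R4, 3 → R4=12+3=15
CMP R4, 21  (cmp 15,21)
JLT body: taken
LOAD R7, [R0] → R7=M[20]=5
OR R7, 2 → R7=5|2=7
ADD R0, 4 → R0=20+4=24
ADD R4, 3 → R4=15+3=18
CMP R4, 21  (cmp 18,21)
JLT body: taken
LOAD R7, [R0] → R7=M[24]=-5
OR R7, 2 → R7=(-5)|2=-5
ADD R0, 4 → R0=24+4=28
ADD R4, 3 → R4=18+3=21
CMP R4, 21  (cmp 21,21)
JLT body: not taken
STORE R7, [20] → M[20]=-5
halt.

-5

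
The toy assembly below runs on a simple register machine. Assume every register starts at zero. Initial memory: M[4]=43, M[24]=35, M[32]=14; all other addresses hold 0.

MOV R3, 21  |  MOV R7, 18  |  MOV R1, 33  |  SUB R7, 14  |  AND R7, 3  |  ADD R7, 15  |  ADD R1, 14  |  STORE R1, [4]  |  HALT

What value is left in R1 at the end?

MOV R3, 21 → R3=21
MOV R7, 18 → R7=18
MOV R1, 33 → R1=33
SUB R7, 14 → R7=18-14=4
AND R7, 3 → R7=4&3=0
ADD R7, 15 → R7=0+15=15
ADD R1, 14 → R1=33+14=47
STORE R1, [4] → M[4]=47
halt.

47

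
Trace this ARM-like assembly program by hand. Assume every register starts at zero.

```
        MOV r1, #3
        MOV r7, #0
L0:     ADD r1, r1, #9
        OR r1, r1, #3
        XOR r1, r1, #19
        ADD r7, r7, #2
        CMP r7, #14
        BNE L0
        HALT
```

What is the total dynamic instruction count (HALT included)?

r1=3
r7=0
r1=3+9=12
r1=12|3=15
r1=15^19=28
r7=0+2=2
CMP r7, #14  (cmp 2,14)
BNE L0: taken
r1=28+9=37
r1=37|3=39
r1=39^19=52
r7=2+2=4
CMP r7, #14  (cmp 4,14)
BNE L0: taken
r1=52+9=61
r1=61|3=63
r1=63^19=44
r7=4+2=6
CMP r7, #14  (cmp 6,14)
BNE L0: taken
r1=44+9=53
r1=53|3=55
r1=55^19=36
r7=6+2=8
CMP r7, #14  (cmp 8,14)
BNE L0: taken
r1=36+9=45
r1=45|3=47
r1=47^19=60
r7=8+2=10
CMP r7, #14  (cmp 10,14)
BNE L0: taken
r1=60+9=69
r1=69|3=71
r1=71^19=84
r7=10+2=12
CMP r7, #14  (cmp 12,14)
BNE L0: taken
r1=84+9=93
r1=93|3=95
r1=95^19=76
r7=12+2=14
CMP r7, #14  (cmp 14,14)
BNE L0: not taken
halt.
Total executed instructions: 45.

45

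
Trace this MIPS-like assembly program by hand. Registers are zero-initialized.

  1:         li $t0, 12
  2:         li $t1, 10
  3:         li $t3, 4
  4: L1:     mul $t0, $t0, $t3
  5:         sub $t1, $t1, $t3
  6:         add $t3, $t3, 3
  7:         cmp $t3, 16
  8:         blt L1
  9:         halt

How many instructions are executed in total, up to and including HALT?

$t0=12
$t1=10
$t3=4
$t0=12*4=48
$t1=10-4=6
$t3=4+3=7
cmp $t3, 16  (cmp 7,16)
blt L1: taken
$t0=48*7=336
$t1=6-7=-1
$t3=7+3=10
cmp $t3, 16  (cmp 10,16)
blt L1: taken
$t0=336*10=3360
$t1=(-1)-10=-11
$t3=10+3=13
cmp $t3, 16  (cmp 13,16)
blt L1: taken
$t0=3360*13=43680
$t1=(-11)-13=-24
$t3=13+3=16
cmp $t3, 16  (cmp 16,16)
blt L1: not taken
halt.
Total executed instructions: 24.

24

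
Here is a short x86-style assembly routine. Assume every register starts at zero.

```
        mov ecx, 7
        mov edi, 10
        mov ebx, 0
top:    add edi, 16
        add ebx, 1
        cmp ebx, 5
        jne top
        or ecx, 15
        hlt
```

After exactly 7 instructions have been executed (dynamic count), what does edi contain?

after mov ecx, 7: ecx=7
after mov edi, 10: edi=10
after mov ebx, 0: ebx=0
after add edi, 16: edi=10+16=26
after add ebx, 1: ebx=0+1=1
cmp ebx, 5  (cmp 1,5)
jne top: taken
After step 7: edi = 26.

26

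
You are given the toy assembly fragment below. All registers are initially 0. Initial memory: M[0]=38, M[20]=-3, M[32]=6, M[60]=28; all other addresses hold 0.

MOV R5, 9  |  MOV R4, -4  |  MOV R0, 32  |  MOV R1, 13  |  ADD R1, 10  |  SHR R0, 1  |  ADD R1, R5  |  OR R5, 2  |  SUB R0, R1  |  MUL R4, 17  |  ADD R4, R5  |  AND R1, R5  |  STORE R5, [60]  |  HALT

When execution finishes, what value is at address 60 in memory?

11

after MOV R5, 9: R5=9
after MOV R4, -4: R4=-4
after MOV R0, 32: R0=32
after MOV R1, 13: R1=13
after ADD R1, 10: R1=13+10=23
after SHR R0, 1: R0=32>>1=16
after ADD R1, R5: R1=23+9=32
after OR R5, 2: R5=9|2=11
after SUB R0, R1: R0=16-32=-16
after MUL R4, 17: R4=(-4)*17=-68
after ADD R4, R5: R4=(-68)+11=-57
after AND R1, R5: R1=32&11=0
STORE R5, [60] → M[60]=11
halt.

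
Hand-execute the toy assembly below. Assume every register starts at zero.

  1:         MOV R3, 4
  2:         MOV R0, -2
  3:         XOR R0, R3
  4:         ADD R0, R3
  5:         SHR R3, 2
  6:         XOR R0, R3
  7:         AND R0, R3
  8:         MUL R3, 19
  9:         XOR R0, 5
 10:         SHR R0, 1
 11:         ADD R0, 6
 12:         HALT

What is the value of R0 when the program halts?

MOV R3, 4 → R3=4
MOV R0, -2 → R0=-2
XOR R0, R3 → R0=(-2)^4=-6
ADD R0, R3 → R0=(-6)+4=-2
SHR R3, 2 → R3=4>>2=1
XOR R0, R3 → R0=(-2)^1=-1
AND R0, R3 → R0=(-1)&1=1
MUL R3, 19 → R3=1*19=19
XOR R0, 5 → R0=1^5=4
SHR R0, 1 → R0=4>>1=2
ADD R0, 6 → R0=2+6=8
halt.

8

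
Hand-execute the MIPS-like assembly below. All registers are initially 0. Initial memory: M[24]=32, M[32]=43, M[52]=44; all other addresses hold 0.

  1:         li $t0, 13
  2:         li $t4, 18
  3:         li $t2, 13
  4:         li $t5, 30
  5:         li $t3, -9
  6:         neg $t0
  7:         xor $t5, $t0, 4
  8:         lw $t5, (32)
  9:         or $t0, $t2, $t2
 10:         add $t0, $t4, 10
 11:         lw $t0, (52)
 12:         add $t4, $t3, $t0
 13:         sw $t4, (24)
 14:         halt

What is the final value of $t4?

after li $t0, 13: $t0=13
after li $t4, 18: $t4=18
after li $t2, 13: $t2=13
after li $t5, 30: $t5=30
after li $t3, -9: $t3=-9
after neg $t0: $t0=-(13)=-13
after xor $t5, $t0, 4: $t5=(-13)^4=-9
after lw $t5, (32): $t5=M[32]=43
after or $t0, $t2, $t2: $t0=13|13=13
after add $t0, $t4, 10: $t0=18+10=28
after lw $t0, (52): $t0=M[52]=44
after add $t4, $t3, $t0: $t4=(-9)+44=35
sw $t4, (24) → M[24]=35
halt.

35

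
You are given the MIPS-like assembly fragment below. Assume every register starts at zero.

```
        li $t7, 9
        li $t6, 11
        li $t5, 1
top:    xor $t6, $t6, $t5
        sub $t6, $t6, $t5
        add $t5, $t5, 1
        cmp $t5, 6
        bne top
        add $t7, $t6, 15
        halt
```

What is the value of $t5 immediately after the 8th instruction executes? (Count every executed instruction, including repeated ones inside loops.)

$t7=9
$t6=11
$t5=1
$t6=11^1=10
$t6=10-1=9
$t5=1+1=2
cmp $t5, 6  (cmp 2,6)
bne top: taken
After step 8: $t5 = 2.

2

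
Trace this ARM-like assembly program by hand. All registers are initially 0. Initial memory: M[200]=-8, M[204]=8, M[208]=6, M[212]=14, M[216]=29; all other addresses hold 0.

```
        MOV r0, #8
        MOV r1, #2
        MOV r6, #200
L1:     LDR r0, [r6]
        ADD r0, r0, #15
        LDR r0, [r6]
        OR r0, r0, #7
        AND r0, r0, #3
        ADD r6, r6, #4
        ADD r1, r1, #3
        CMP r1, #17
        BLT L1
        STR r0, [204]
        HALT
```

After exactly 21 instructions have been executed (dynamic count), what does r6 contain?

r0=8
r1=2
r6=200
r0=M[200]=-8
r0=(-8)+15=7
r0=M[200]=-8
r0=(-8)|7=-1
r0=(-1)&3=3
r6=200+4=204
r1=2+3=5
CMP r1, #17  (cmp 5,17)
BLT L1: taken
r0=M[204]=8
r0=8+15=23
r0=M[204]=8
r0=8|7=15
r0=15&3=3
r6=204+4=208
r1=5+3=8
CMP r1, #17  (cmp 8,17)
BLT L1: taken
After step 21: r6 = 208.

208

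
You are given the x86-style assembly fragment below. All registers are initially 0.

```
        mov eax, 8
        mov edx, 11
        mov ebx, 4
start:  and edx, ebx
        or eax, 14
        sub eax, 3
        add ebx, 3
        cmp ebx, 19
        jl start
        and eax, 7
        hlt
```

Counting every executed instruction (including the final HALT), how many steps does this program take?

after mov eax, 8: eax=8
after mov edx, 11: edx=11
after mov ebx, 4: ebx=4
after and edx, ebx: edx=11&4=0
after or eax, 14: eax=8|14=14
after sub eax, 3: eax=14-3=11
after add ebx, 3: ebx=4+3=7
cmp ebx, 19  (cmp 7,19)
jl start: taken
after and edx, ebx: edx=0&7=0
after or eax, 14: eax=11|14=15
after sub eax, 3: eax=15-3=12
after add ebx, 3: ebx=7+3=10
cmp ebx, 19  (cmp 10,19)
jl start: taken
after and edx, ebx: edx=0&10=0
after or eax, 14: eax=12|14=14
after sub eax, 3: eax=14-3=11
after add ebx, 3: ebx=10+3=13
cmp ebx, 19  (cmp 13,19)
jl start: taken
after and edx, ebx: edx=0&13=0
after or eax, 14: eax=11|14=15
after sub eax, 3: eax=15-3=12
after add ebx, 3: ebx=13+3=16
cmp ebx, 19  (cmp 16,19)
jl start: taken
after and edx, ebx: edx=0&16=0
after or eax, 14: eax=12|14=14
after sub eax, 3: eax=14-3=11
after add ebx, 3: ebx=16+3=19
cmp ebx, 19  (cmp 19,19)
jl start: not taken
after and eax, 7: eax=11&7=3
halt.
Total executed instructions: 35.

35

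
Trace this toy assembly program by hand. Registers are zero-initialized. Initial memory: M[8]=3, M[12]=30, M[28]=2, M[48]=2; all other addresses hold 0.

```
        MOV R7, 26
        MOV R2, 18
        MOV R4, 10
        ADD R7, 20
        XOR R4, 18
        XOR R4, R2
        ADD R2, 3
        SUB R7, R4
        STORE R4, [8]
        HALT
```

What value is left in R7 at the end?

36

MOV R7, 26 → R7=26
MOV R2, 18 → R2=18
MOV R4, 10 → R4=10
ADD R7, 20 → R7=26+20=46
XOR R4, 18 → R4=10^18=24
XOR R4, R2 → R4=24^18=10
ADD R2, 3 → R2=18+3=21
SUB R7, R4 → R7=46-10=36
STORE R4, [8] → M[8]=10
halt.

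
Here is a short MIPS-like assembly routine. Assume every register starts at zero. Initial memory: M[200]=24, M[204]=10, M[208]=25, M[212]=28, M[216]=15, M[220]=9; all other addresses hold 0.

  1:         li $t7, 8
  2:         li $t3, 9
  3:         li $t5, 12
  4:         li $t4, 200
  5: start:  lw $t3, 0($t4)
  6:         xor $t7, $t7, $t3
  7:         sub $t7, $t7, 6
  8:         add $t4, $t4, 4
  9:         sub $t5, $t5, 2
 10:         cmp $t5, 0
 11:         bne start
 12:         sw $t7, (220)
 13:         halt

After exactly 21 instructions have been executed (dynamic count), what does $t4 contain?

$t7=8
$t3=9
$t5=12
$t4=200
$t3=M[200]=24
$t7=8^24=16
$t7=16-6=10
$t4=200+4=204
$t5=12-2=10
cmp $t5, 0  (cmp 10,0)
bne start: taken
$t3=M[204]=10
$t7=10^10=0
$t7=0-6=-6
$t4=204+4=208
$t5=10-2=8
cmp $t5, 0  (cmp 8,0)
bne start: taken
$t3=M[208]=25
$t7=(-6)^25=-29
$t7=(-29)-6=-35
After step 21: $t4 = 208.

208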